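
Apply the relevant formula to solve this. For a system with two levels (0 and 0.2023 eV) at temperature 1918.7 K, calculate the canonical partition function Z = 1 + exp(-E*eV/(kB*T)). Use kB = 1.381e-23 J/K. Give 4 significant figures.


Step 1: Compute beta*E = E*eV/(kB*T) = 0.2023*1.602e-19/(1.381e-23*1918.7) = 1.223
Step 2: exp(-beta*E) = exp(-1.223) = 0.2943
Step 3: Z = 1 + 0.2943 = 1.294

1.294


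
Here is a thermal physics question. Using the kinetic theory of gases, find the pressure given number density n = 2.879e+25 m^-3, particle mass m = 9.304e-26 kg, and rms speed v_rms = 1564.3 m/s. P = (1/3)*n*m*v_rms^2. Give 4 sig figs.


Step 1: v_rms^2 = 1564.3^2 = 2.447e+06
Step 2: n*m = 2.879e+25*9.304e-26 = 2.679
Step 3: P = (1/3)*2.679*2.447e+06 = 2.185e+06 Pa

2.185e+06


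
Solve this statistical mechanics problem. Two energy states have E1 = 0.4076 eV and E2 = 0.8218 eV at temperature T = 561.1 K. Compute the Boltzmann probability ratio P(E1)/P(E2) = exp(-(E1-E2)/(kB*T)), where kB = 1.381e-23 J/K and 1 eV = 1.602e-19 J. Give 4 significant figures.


Step 1: Compute energy difference dE = E1 - E2 = 0.4076 - 0.8218 = -0.4142 eV
Step 2: Convert to Joules: dE_J = -0.4142 * 1.602e-19 = -6.635e-20 J
Step 3: Compute exponent = -dE_J / (kB * T) = -(-6.635e-20) / (1.381e-23 * 561.1) = 8.563
Step 4: P(E1)/P(E2) = exp(8.563) = 5236

5236


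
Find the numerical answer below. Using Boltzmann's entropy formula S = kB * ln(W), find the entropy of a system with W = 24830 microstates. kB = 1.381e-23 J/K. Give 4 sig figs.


Step 1: ln(W) = ln(24830) = 10.12
Step 2: S = kB * ln(W) = 1.381e-23 * 10.12
Step 3: S = 1.398e-22 J/K

1.398e-22


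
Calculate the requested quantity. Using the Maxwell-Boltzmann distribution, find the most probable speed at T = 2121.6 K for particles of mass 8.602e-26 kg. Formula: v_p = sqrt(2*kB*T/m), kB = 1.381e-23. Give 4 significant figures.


Step 1: Numerator = 2*kB*T = 2*1.381e-23*2121.6 = 5.86e-20
Step 2: Ratio = 5.86e-20 / 8.602e-26 = 6.812e+05
Step 3: v_p = sqrt(6.812e+05) = 825.4 m/s

825.4


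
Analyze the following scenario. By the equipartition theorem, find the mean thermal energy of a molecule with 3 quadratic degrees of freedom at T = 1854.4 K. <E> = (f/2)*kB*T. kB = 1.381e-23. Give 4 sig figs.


Step 1: f/2 = 3/2 = 1.5
Step 2: kB*T = 1.381e-23 * 1854.4 = 2.561e-20
Step 3: <E> = 1.5 * 2.561e-20 = 3.841e-20 J

3.841e-20


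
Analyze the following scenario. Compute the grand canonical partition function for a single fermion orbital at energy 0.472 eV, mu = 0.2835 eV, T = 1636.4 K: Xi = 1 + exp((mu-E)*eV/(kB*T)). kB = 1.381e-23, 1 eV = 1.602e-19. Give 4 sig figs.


Step 1: (mu - E) = 0.2835 - 0.472 = -0.1885 eV
Step 2: x = (mu-E)*eV/(kB*T) = -0.1885*1.602e-19/(1.381e-23*1636.4) = -1.336
Step 3: exp(x) = 0.2628
Step 4: Xi = 1 + 0.2628 = 1.263

1.263


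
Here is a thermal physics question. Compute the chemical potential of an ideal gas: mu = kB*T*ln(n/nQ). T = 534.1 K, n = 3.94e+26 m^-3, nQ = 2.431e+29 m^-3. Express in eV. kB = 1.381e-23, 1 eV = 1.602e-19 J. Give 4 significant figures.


Step 1: n/nQ = 3.94e+26/2.431e+29 = 0.001621
Step 2: ln(n/nQ) = -6.425
Step 3: mu = kB*T*ln(n/nQ) = 7.376e-21*-6.425 = -4.739e-20 J
Step 4: Convert to eV: -4.739e-20/1.602e-19 = -0.2958 eV

-0.2958


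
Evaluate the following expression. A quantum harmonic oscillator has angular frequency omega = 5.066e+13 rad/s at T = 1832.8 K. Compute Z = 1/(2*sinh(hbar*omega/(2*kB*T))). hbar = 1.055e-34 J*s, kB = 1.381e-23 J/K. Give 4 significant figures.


Step 1: Compute x = hbar*omega/(kB*T) = 1.055e-34*5.066e+13/(1.381e-23*1832.8) = 0.2112
Step 2: x/2 = 0.1056
Step 3: sinh(x/2) = 0.1058
Step 4: Z = 1/(2*0.1058) = 4.727

4.727


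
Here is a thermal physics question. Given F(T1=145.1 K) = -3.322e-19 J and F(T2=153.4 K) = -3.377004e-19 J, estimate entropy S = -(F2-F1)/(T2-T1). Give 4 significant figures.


Step 1: dF = F2 - F1 = -3.377004e-19 - (-3.322e-19) = -5.5004e-21 J
Step 2: dT = T2 - T1 = 153.4 - 145.1 = 8.3 K
Step 3: S = -dF/dT = -(-5.5004e-21)/8.3 = 6.627e-22 J/K

6.627e-22


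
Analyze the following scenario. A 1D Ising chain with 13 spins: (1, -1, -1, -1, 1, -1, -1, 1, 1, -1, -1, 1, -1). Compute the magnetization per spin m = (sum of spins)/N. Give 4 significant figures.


Step 1: Count up spins (+1): 5, down spins (-1): 8
Step 2: Total magnetization M = 5 - 8 = -3
Step 3: m = M/N = -3/13 = -0.2308

-0.2308


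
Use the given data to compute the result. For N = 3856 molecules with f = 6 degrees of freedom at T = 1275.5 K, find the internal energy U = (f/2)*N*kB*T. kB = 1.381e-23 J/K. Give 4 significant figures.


Step 1: f/2 = 6/2 = 3.0
Step 2: N*kB*T = 3856*1.381e-23*1275.5 = 6.792e-17
Step 3: U = 3.0 * 6.792e-17 = 2.038e-16 J

2.038e-16


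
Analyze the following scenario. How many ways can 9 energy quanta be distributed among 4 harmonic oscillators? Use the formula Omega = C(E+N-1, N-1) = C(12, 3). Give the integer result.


Step 1: Use binomial coefficient C(12, 3)
Step 2: Numerator = 12! / 9!
Step 3: Denominator = 3!
Step 4: Omega = 220

220


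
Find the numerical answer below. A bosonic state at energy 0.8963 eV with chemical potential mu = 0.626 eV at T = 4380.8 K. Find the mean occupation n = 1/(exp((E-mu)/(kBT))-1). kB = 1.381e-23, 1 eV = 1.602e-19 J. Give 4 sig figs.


Step 1: (E - mu) = 0.2703 eV
Step 2: x = (E-mu)*eV/(kB*T) = 0.2703*1.602e-19/(1.381e-23*4380.8) = 0.7158
Step 3: exp(x) = 2.046
Step 4: n = 1/(exp(x)-1) = 0.9563

0.9563


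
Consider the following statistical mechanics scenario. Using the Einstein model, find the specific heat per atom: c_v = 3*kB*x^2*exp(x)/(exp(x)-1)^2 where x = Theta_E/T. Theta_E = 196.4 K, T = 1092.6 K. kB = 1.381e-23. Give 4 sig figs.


Step 1: x = Theta_E/T = 196.4/1092.6 = 0.1798
Step 2: x^2 = 0.03231
Step 3: exp(x) = 1.197
Step 4: c_v = 3*1.381e-23*0.03231*1.197/(1.197-1)^2 = 4.132e-23

4.132e-23


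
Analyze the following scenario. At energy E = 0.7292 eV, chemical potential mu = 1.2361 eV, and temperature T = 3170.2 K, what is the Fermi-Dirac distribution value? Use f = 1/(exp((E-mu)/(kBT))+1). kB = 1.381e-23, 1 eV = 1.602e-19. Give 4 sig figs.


Step 1: (E - mu) = 0.7292 - 1.2361 = -0.5069 eV
Step 2: Convert: (E-mu)*eV = -8.121e-20 J
Step 3: x = (E-mu)*eV/(kB*T) = -1.855
Step 4: f = 1/(exp(-1.855)+1) = 0.8647

0.8647


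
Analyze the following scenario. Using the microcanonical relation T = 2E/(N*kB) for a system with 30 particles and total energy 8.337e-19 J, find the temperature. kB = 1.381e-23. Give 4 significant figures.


Step 1: Numerator = 2*E = 2*8.337e-19 = 1.667e-18 J
Step 2: Denominator = N*kB = 30*1.381e-23 = 4.143e-22
Step 3: T = 1.667e-18 / 4.143e-22 = 4025 K

4025


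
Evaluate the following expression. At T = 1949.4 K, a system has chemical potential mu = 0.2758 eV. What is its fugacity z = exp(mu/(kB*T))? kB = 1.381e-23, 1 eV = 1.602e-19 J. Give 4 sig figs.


Step 1: Convert mu to Joules: 0.2758*1.602e-19 = 4.418e-20 J
Step 2: kB*T = 1.381e-23*1949.4 = 2.692e-20 J
Step 3: mu/(kB*T) = 1.641
Step 4: z = exp(1.641) = 5.161

5.161


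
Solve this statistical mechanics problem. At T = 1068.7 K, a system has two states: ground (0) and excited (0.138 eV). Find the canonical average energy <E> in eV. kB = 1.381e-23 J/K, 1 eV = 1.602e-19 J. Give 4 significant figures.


Step 1: beta*E = 0.138*1.602e-19/(1.381e-23*1068.7) = 1.498
Step 2: exp(-beta*E) = 0.2236
Step 3: <E> = 0.138*0.2236/(1+0.2236) = 0.02522 eV

0.02522


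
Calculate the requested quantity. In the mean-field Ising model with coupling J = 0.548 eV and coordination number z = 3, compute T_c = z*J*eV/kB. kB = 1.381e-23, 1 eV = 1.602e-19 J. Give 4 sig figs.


Step 1: z*J = 3*0.548 = 1.644 eV
Step 2: Convert to Joules: 1.644*1.602e-19 = 2.634e-19 J
Step 3: T_c = 2.634e-19 / 1.381e-23 = 1.907e+04 K

1.907e+04


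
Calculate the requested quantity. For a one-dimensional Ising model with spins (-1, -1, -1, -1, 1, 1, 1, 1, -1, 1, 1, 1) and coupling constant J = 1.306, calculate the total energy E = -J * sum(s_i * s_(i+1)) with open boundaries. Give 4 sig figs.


Step 1: Nearest-neighbor products: 1, 1, 1, -1, 1, 1, 1, -1, -1, 1, 1
Step 2: Sum of products = 5
Step 3: E = -1.306 * 5 = -6.53

-6.53


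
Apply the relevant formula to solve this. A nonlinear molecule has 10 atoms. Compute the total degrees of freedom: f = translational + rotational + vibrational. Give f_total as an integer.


Step 1: Translational DOF = 3
Step 2: Rotational DOF (nonlinear) = 3
Step 3: Vibrational DOF = 3*10 - 6 = 24
Step 4: Total = 3 + 3 + 24 = 30

30


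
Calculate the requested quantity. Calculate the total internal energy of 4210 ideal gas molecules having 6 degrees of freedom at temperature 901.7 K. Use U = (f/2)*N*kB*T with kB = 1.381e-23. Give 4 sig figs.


Step 1: f/2 = 6/2 = 3.0
Step 2: N*kB*T = 4210*1.381e-23*901.7 = 5.242e-17
Step 3: U = 3.0 * 5.242e-17 = 1.573e-16 J

1.573e-16


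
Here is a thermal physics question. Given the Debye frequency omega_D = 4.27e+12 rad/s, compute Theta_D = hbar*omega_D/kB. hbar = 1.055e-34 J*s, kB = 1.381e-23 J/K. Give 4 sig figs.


Step 1: hbar*omega_D = 1.055e-34 * 4.27e+12 = 4.505e-22 J
Step 2: Theta_D = 4.505e-22 / 1.381e-23
Step 3: Theta_D = 32.62 K

32.62


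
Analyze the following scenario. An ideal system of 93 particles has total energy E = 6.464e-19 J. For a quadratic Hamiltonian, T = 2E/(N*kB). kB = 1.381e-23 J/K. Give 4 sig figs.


Step 1: Numerator = 2*E = 2*6.464e-19 = 1.293e-18 J
Step 2: Denominator = N*kB = 93*1.381e-23 = 1.284e-21
Step 3: T = 1.293e-18 / 1.284e-21 = 1007 K

1007


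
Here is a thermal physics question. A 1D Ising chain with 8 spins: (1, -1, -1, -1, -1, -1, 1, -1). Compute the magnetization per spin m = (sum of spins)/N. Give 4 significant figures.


Step 1: Count up spins (+1): 2, down spins (-1): 6
Step 2: Total magnetization M = 2 - 6 = -4
Step 3: m = M/N = -4/8 = -0.5

-0.5


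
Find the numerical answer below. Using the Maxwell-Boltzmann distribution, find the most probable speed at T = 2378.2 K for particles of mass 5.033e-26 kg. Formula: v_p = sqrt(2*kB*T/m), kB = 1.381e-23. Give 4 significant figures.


Step 1: Numerator = 2*kB*T = 2*1.381e-23*2378.2 = 6.569e-20
Step 2: Ratio = 6.569e-20 / 5.033e-26 = 1.305e+06
Step 3: v_p = sqrt(1.305e+06) = 1142 m/s

1142


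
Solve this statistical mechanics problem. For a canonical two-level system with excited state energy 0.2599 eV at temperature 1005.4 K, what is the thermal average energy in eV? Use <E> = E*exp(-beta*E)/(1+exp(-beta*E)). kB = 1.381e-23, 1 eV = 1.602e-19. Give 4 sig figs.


Step 1: beta*E = 0.2599*1.602e-19/(1.381e-23*1005.4) = 2.999
Step 2: exp(-beta*E) = 0.04985
Step 3: <E> = 0.2599*0.04985/(1+0.04985) = 0.01234 eV

0.01234


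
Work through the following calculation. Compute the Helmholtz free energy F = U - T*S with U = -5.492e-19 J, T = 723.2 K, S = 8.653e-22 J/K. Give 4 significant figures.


Step 1: T*S = 723.2 * 8.653e-22 = 6.258e-19 J
Step 2: F = U - T*S = -5.492e-19 - 6.258e-19
Step 3: F = -1.175e-18 J

-1.175e-18


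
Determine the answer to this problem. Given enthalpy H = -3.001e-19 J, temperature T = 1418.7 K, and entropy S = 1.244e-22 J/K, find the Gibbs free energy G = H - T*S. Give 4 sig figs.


Step 1: T*S = 1418.7 * 1.244e-22 = 1.765e-19 J
Step 2: G = H - T*S = -3.001e-19 - 1.765e-19
Step 3: G = -4.766e-19 J

-4.766e-19


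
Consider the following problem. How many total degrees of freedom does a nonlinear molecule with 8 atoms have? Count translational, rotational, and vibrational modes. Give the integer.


Step 1: Translational DOF = 3
Step 2: Rotational DOF (nonlinear) = 3
Step 3: Vibrational DOF = 3*8 - 6 = 18
Step 4: Total = 3 + 3 + 18 = 24

24


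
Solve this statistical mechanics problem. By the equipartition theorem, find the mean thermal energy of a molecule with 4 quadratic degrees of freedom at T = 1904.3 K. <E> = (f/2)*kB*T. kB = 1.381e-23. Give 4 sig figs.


Step 1: f/2 = 4/2 = 2
Step 2: kB*T = 1.381e-23 * 1904.3 = 2.63e-20
Step 3: <E> = 2 * 2.63e-20 = 5.26e-20 J

5.26e-20


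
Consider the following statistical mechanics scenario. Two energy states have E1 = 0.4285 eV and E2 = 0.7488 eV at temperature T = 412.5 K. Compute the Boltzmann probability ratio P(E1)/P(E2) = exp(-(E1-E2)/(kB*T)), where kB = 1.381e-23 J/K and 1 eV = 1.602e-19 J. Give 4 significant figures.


Step 1: Compute energy difference dE = E1 - E2 = 0.4285 - 0.7488 = -0.3203 eV
Step 2: Convert to Joules: dE_J = -0.3203 * 1.602e-19 = -5.131e-20 J
Step 3: Compute exponent = -dE_J / (kB * T) = -(-5.131e-20) / (1.381e-23 * 412.5) = 9.007
Step 4: P(E1)/P(E2) = exp(9.007) = 8164

8164


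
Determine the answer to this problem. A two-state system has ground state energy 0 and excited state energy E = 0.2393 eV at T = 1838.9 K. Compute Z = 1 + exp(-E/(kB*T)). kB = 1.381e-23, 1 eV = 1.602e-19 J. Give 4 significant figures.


Step 1: Compute beta*E = E*eV/(kB*T) = 0.2393*1.602e-19/(1.381e-23*1838.9) = 1.51
Step 2: exp(-beta*E) = exp(-1.51) = 0.221
Step 3: Z = 1 + 0.221 = 1.221

1.221


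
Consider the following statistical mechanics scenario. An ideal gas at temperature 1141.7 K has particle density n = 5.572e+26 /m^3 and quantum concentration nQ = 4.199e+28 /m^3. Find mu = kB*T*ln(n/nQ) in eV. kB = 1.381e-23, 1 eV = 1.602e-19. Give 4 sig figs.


Step 1: n/nQ = 5.572e+26/4.199e+28 = 0.01327
Step 2: ln(n/nQ) = -4.322
Step 3: mu = kB*T*ln(n/nQ) = 1.577e-20*-4.322 = -6.815e-20 J
Step 4: Convert to eV: -6.815e-20/1.602e-19 = -0.4254 eV

-0.4254


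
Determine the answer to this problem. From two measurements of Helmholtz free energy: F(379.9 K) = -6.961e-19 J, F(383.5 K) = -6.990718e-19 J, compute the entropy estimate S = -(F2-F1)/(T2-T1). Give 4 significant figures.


Step 1: dF = F2 - F1 = -6.990718e-19 - (-6.961e-19) = -2.9718e-21 J
Step 2: dT = T2 - T1 = 383.5 - 379.9 = 3.6 K
Step 3: S = -dF/dT = -(-2.9718e-21)/3.6 = 8.255e-22 J/K

8.255e-22


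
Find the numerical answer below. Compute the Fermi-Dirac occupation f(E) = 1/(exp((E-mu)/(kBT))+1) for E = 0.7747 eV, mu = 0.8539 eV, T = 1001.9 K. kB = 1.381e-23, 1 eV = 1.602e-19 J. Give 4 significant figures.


Step 1: (E - mu) = 0.7747 - 0.8539 = -0.0792 eV
Step 2: Convert: (E-mu)*eV = -1.269e-20 J
Step 3: x = (E-mu)*eV/(kB*T) = -0.917
Step 4: f = 1/(exp(-0.917)+1) = 0.7144

0.7144


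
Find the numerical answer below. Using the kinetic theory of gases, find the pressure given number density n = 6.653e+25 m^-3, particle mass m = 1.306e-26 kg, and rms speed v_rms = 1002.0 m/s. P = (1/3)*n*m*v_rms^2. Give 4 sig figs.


Step 1: v_rms^2 = 1002.0^2 = 1.004e+06
Step 2: n*m = 6.653e+25*1.306e-26 = 0.8689
Step 3: P = (1/3)*0.8689*1.004e+06 = 2.908e+05 Pa

2.908e+05


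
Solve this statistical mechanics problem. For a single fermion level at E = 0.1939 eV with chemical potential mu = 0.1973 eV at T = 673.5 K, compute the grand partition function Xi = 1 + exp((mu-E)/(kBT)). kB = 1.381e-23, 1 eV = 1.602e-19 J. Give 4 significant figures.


Step 1: (mu - E) = 0.1973 - 0.1939 = 0.0034 eV
Step 2: x = (mu-E)*eV/(kB*T) = 0.0034*1.602e-19/(1.381e-23*673.5) = 0.05856
Step 3: exp(x) = 1.06
Step 4: Xi = 1 + 1.06 = 2.06

2.06


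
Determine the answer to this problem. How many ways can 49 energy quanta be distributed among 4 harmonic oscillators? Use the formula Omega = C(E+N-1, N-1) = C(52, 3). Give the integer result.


Step 1: Use binomial coefficient C(52, 3)
Step 2: Numerator = 52! / 49!
Step 3: Denominator = 3!
Step 4: Omega = 22100

22100


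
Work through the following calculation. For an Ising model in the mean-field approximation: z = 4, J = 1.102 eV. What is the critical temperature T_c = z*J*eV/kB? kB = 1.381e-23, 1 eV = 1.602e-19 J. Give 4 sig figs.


Step 1: z*J = 4*1.102 = 4.408 eV
Step 2: Convert to Joules: 4.408*1.602e-19 = 7.062e-19 J
Step 3: T_c = 7.062e-19 / 1.381e-23 = 5.113e+04 K

5.113e+04


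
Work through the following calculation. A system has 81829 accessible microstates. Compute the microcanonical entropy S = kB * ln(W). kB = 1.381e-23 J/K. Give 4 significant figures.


Step 1: ln(W) = ln(81829) = 11.31
Step 2: S = kB * ln(W) = 1.381e-23 * 11.31
Step 3: S = 1.562e-22 J/K

1.562e-22


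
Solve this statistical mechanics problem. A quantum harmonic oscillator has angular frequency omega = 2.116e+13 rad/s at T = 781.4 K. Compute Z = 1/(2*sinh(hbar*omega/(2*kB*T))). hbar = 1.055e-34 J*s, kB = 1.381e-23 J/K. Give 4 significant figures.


Step 1: Compute x = hbar*omega/(kB*T) = 1.055e-34*2.116e+13/(1.381e-23*781.4) = 0.2069
Step 2: x/2 = 0.1034
Step 3: sinh(x/2) = 0.1036
Step 4: Z = 1/(2*0.1036) = 4.825

4.825


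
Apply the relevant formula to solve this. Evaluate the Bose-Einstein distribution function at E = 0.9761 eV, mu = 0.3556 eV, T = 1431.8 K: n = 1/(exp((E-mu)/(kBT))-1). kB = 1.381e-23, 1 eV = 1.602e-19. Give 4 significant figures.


Step 1: (E - mu) = 0.6205 eV
Step 2: x = (E-mu)*eV/(kB*T) = 0.6205*1.602e-19/(1.381e-23*1431.8) = 5.027
Step 3: exp(x) = 152.5
Step 4: n = 1/(exp(x)-1) = 0.0066

0.0066


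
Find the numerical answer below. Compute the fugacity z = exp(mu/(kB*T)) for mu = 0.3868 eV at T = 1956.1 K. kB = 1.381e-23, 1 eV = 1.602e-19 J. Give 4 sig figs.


Step 1: Convert mu to Joules: 0.3868*1.602e-19 = 6.197e-20 J
Step 2: kB*T = 1.381e-23*1956.1 = 2.701e-20 J
Step 3: mu/(kB*T) = 2.294
Step 4: z = exp(2.294) = 9.913

9.913


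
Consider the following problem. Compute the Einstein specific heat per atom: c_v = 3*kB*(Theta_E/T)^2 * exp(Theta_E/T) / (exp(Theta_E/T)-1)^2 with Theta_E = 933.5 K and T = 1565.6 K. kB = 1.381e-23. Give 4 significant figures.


Step 1: x = Theta_E/T = 933.5/1565.6 = 0.5963
Step 2: x^2 = 0.3555
Step 3: exp(x) = 1.815
Step 4: c_v = 3*1.381e-23*0.3555*1.815/(1.815-1)^2 = 4.022e-23

4.022e-23


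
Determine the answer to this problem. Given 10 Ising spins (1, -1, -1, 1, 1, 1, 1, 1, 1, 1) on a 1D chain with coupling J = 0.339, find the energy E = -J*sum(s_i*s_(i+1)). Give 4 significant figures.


Step 1: Nearest-neighbor products: -1, 1, -1, 1, 1, 1, 1, 1, 1
Step 2: Sum of products = 5
Step 3: E = -0.339 * 5 = -1.695

-1.695


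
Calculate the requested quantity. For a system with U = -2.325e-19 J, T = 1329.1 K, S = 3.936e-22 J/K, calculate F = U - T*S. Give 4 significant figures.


Step 1: T*S = 1329.1 * 3.936e-22 = 5.231e-19 J
Step 2: F = U - T*S = -2.325e-19 - 5.231e-19
Step 3: F = -7.556e-19 J

-7.556e-19


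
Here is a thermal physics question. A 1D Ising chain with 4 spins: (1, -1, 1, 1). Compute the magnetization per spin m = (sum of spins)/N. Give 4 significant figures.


Step 1: Count up spins (+1): 3, down spins (-1): 1
Step 2: Total magnetization M = 3 - 1 = 2
Step 3: m = M/N = 2/4 = 0.5

0.5


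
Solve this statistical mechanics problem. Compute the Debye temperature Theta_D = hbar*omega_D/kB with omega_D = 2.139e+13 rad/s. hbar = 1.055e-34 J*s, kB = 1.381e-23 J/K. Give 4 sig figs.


Step 1: hbar*omega_D = 1.055e-34 * 2.139e+13 = 2.257e-21 J
Step 2: Theta_D = 2.257e-21 / 1.381e-23
Step 3: Theta_D = 163.4 K

163.4


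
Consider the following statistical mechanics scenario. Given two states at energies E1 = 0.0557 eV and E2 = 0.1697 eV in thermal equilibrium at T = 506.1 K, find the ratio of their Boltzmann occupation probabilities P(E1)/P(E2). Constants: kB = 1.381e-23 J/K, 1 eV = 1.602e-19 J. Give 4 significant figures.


Step 1: Compute energy difference dE = E1 - E2 = 0.0557 - 0.1697 = -0.114 eV
Step 2: Convert to Joules: dE_J = -0.114 * 1.602e-19 = -1.826e-20 J
Step 3: Compute exponent = -dE_J / (kB * T) = -(-1.826e-20) / (1.381e-23 * 506.1) = 2.613
Step 4: P(E1)/P(E2) = exp(2.613) = 13.64

13.64


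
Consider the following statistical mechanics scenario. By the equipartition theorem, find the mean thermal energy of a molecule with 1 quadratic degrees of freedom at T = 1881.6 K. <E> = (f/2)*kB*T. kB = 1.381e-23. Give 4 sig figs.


Step 1: f/2 = 1/2 = 0.5
Step 2: kB*T = 1.381e-23 * 1881.6 = 2.598e-20
Step 3: <E> = 0.5 * 2.598e-20 = 1.299e-20 J

1.299e-20


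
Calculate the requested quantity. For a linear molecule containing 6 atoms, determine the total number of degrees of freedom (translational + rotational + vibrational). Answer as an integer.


Step 1: Translational DOF = 3
Step 2: Rotational DOF (linear) = 2
Step 3: Vibrational DOF = 3*6 - 5 = 13
Step 4: Total = 3 + 2 + 13 = 18

18


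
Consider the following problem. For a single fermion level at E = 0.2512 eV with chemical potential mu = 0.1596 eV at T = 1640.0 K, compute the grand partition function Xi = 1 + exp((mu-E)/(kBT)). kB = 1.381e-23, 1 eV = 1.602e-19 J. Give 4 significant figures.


Step 1: (mu - E) = 0.1596 - 0.2512 = -0.0916 eV
Step 2: x = (mu-E)*eV/(kB*T) = -0.0916*1.602e-19/(1.381e-23*1640.0) = -0.6479
Step 3: exp(x) = 0.5231
Step 4: Xi = 1 + 0.5231 = 1.523

1.523


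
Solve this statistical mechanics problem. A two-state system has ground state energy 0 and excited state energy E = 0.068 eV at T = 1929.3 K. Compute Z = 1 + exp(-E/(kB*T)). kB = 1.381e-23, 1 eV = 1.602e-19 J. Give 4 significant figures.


Step 1: Compute beta*E = E*eV/(kB*T) = 0.068*1.602e-19/(1.381e-23*1929.3) = 0.4089
Step 2: exp(-beta*E) = exp(-0.4089) = 0.6644
Step 3: Z = 1 + 0.6644 = 1.664

1.664


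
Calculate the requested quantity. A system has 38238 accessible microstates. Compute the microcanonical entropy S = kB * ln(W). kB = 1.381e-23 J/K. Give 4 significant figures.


Step 1: ln(W) = ln(38238) = 10.55
Step 2: S = kB * ln(W) = 1.381e-23 * 10.55
Step 3: S = 1.457e-22 J/K

1.457e-22


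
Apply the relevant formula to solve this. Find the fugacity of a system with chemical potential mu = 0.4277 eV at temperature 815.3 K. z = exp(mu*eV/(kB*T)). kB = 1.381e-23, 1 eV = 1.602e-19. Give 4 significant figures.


Step 1: Convert mu to Joules: 0.4277*1.602e-19 = 6.852e-20 J
Step 2: kB*T = 1.381e-23*815.3 = 1.126e-20 J
Step 3: mu/(kB*T) = 6.085
Step 4: z = exp(6.085) = 439.4

439.4


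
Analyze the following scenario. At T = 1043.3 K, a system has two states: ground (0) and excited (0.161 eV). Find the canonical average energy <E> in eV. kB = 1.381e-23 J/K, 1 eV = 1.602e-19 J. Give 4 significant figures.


Step 1: beta*E = 0.161*1.602e-19/(1.381e-23*1043.3) = 1.79
Step 2: exp(-beta*E) = 0.1669
Step 3: <E> = 0.161*0.1669/(1+0.1669) = 0.02303 eV

0.02303


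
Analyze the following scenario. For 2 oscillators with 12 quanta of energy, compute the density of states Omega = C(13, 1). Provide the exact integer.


Step 1: Use binomial coefficient C(13, 1)
Step 2: Numerator = 13! / 12!
Step 3: Denominator = 1!
Step 4: Omega = 13

13


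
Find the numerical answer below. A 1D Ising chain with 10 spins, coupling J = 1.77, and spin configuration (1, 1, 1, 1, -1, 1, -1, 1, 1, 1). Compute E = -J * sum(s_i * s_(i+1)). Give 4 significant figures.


Step 1: Nearest-neighbor products: 1, 1, 1, -1, -1, -1, -1, 1, 1
Step 2: Sum of products = 1
Step 3: E = -1.77 * 1 = -1.77

-1.77


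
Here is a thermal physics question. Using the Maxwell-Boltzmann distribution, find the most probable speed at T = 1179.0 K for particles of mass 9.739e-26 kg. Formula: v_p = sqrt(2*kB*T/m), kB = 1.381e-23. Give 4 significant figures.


Step 1: Numerator = 2*kB*T = 2*1.381e-23*1179.0 = 3.256e-20
Step 2: Ratio = 3.256e-20 / 9.739e-26 = 3.344e+05
Step 3: v_p = sqrt(3.344e+05) = 578.2 m/s

578.2


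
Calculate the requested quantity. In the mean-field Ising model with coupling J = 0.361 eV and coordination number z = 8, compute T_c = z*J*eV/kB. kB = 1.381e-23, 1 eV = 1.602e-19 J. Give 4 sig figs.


Step 1: z*J = 8*0.361 = 2.888 eV
Step 2: Convert to Joules: 2.888*1.602e-19 = 4.627e-19 J
Step 3: T_c = 4.627e-19 / 1.381e-23 = 3.35e+04 K

3.35e+04


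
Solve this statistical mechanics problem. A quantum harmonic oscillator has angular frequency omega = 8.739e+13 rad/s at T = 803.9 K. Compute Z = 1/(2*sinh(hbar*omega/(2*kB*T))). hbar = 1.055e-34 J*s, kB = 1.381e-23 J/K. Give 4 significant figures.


Step 1: Compute x = hbar*omega/(kB*T) = 1.055e-34*8.739e+13/(1.381e-23*803.9) = 0.8305
Step 2: x/2 = 0.4152
Step 3: sinh(x/2) = 0.4273
Step 4: Z = 1/(2*0.4273) = 1.17

1.17


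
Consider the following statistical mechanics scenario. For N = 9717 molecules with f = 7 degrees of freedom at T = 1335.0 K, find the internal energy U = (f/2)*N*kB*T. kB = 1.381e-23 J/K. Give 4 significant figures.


Step 1: f/2 = 7/2 = 3.5
Step 2: N*kB*T = 9717*1.381e-23*1335.0 = 1.791e-16
Step 3: U = 3.5 * 1.791e-16 = 6.27e-16 J

6.27e-16


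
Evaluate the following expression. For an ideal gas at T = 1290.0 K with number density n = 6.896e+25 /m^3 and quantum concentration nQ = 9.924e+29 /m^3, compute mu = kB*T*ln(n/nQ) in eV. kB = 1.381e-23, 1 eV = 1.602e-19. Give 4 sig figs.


Step 1: n/nQ = 6.896e+25/9.924e+29 = 6.949e-05
Step 2: ln(n/nQ) = -9.574
Step 3: mu = kB*T*ln(n/nQ) = 1.781e-20*-9.574 = -1.706e-19 J
Step 4: Convert to eV: -1.706e-19/1.602e-19 = -1.065 eV

-1.065


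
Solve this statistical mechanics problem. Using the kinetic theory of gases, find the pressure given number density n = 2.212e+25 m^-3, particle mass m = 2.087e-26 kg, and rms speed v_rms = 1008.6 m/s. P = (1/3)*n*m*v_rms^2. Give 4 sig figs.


Step 1: v_rms^2 = 1008.6^2 = 1.017e+06
Step 2: n*m = 2.212e+25*2.087e-26 = 0.4616
Step 3: P = (1/3)*0.4616*1.017e+06 = 1.565e+05 Pa

1.565e+05


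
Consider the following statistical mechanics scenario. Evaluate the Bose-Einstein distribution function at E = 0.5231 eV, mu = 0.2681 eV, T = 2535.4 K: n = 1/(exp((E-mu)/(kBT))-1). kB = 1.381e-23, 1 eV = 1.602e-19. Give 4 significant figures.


Step 1: (E - mu) = 0.255 eV
Step 2: x = (E-mu)*eV/(kB*T) = 0.255*1.602e-19/(1.381e-23*2535.4) = 1.167
Step 3: exp(x) = 3.211
Step 4: n = 1/(exp(x)-1) = 0.4522

0.4522


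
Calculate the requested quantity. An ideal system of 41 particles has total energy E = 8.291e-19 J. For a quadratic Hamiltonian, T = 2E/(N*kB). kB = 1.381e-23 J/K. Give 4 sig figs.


Step 1: Numerator = 2*E = 2*8.291e-19 = 1.658e-18 J
Step 2: Denominator = N*kB = 41*1.381e-23 = 5.662e-22
Step 3: T = 1.658e-18 / 5.662e-22 = 2929 K

2929


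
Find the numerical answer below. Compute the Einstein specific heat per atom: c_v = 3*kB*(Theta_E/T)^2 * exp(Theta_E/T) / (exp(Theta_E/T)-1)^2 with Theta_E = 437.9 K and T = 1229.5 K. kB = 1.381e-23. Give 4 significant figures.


Step 1: x = Theta_E/T = 437.9/1229.5 = 0.3562
Step 2: x^2 = 0.1269
Step 3: exp(x) = 1.428
Step 4: c_v = 3*1.381e-23*0.1269*1.428/(1.428-1)^2 = 4.099e-23

4.099e-23


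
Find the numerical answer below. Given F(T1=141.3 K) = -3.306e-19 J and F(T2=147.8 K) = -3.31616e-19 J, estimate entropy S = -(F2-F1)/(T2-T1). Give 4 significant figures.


Step 1: dF = F2 - F1 = -3.31616e-19 - (-3.306e-19) = -1.016e-21 J
Step 2: dT = T2 - T1 = 147.8 - 141.3 = 6.5 K
Step 3: S = -dF/dT = -(-1.016e-21)/6.5 = 1.563e-22 J/K

1.563e-22


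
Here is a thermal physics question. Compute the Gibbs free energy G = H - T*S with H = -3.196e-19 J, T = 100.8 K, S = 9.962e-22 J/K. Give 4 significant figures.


Step 1: T*S = 100.8 * 9.962e-22 = 1.004e-19 J
Step 2: G = H - T*S = -3.196e-19 - 1.004e-19
Step 3: G = -4.2e-19 J

-4.2e-19


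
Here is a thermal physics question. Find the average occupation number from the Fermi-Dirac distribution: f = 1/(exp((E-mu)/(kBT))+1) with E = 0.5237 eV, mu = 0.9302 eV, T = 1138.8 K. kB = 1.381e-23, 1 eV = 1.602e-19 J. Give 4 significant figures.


Step 1: (E - mu) = 0.5237 - 0.9302 = -0.4065 eV
Step 2: Convert: (E-mu)*eV = -6.512e-20 J
Step 3: x = (E-mu)*eV/(kB*T) = -4.141
Step 4: f = 1/(exp(-4.141)+1) = 0.9843

0.9843


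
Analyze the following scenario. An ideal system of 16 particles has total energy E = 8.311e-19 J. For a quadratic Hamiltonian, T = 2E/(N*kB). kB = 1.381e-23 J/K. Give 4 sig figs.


Step 1: Numerator = 2*E = 2*8.311e-19 = 1.662e-18 J
Step 2: Denominator = N*kB = 16*1.381e-23 = 2.21e-22
Step 3: T = 1.662e-18 / 2.21e-22 = 7523 K

7523


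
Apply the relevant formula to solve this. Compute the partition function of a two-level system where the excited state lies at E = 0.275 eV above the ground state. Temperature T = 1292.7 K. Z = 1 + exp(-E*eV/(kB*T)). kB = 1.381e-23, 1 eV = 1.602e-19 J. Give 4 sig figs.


Step 1: Compute beta*E = E*eV/(kB*T) = 0.275*1.602e-19/(1.381e-23*1292.7) = 2.468
Step 2: exp(-beta*E) = exp(-2.468) = 0.08477
Step 3: Z = 1 + 0.08477 = 1.085

1.085


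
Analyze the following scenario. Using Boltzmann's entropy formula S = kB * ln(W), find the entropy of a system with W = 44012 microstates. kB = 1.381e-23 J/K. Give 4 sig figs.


Step 1: ln(W) = ln(44012) = 10.69
Step 2: S = kB * ln(W) = 1.381e-23 * 10.69
Step 3: S = 1.477e-22 J/K

1.477e-22


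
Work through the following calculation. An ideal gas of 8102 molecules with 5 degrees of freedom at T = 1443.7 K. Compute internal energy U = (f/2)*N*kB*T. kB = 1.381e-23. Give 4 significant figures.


Step 1: f/2 = 5/2 = 2.5
Step 2: N*kB*T = 8102*1.381e-23*1443.7 = 1.615e-16
Step 3: U = 2.5 * 1.615e-16 = 4.038e-16 J

4.038e-16


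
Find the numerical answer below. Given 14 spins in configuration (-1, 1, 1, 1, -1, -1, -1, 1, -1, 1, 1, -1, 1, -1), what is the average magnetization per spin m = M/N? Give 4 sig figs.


Step 1: Count up spins (+1): 7, down spins (-1): 7
Step 2: Total magnetization M = 7 - 7 = 0
Step 3: m = M/N = 0/14 = 0

0


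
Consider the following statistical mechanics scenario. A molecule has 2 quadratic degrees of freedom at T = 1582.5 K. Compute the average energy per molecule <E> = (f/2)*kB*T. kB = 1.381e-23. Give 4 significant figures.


Step 1: f/2 = 2/2 = 1
Step 2: kB*T = 1.381e-23 * 1582.5 = 2.185e-20
Step 3: <E> = 1 * 2.185e-20 = 2.185e-20 J

2.185e-20


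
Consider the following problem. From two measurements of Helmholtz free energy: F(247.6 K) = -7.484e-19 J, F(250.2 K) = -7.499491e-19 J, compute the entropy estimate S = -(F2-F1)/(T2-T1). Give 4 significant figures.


Step 1: dF = F2 - F1 = -7.499491e-19 - (-7.484e-19) = -1.5491e-21 J
Step 2: dT = T2 - T1 = 250.2 - 247.6 = 2.6 K
Step 3: S = -dF/dT = -(-1.5491e-21)/2.6 = 5.958e-22 J/K

5.958e-22


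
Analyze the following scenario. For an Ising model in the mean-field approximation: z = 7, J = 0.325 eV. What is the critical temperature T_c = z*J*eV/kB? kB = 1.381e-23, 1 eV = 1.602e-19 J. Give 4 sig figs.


Step 1: z*J = 7*0.325 = 2.275 eV
Step 2: Convert to Joules: 2.275*1.602e-19 = 3.645e-19 J
Step 3: T_c = 3.645e-19 / 1.381e-23 = 2.639e+04 K

2.639e+04


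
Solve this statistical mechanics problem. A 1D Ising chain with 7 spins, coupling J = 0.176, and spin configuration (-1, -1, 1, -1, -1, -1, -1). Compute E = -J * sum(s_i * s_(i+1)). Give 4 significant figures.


Step 1: Nearest-neighbor products: 1, -1, -1, 1, 1, 1
Step 2: Sum of products = 2
Step 3: E = -0.176 * 2 = -0.352

-0.352


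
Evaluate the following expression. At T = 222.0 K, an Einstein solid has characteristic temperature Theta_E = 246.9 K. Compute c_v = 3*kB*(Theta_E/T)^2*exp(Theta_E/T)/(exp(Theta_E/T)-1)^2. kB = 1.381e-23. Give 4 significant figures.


Step 1: x = Theta_E/T = 246.9/222.0 = 1.112
Step 2: x^2 = 1.237
Step 3: exp(x) = 3.041
Step 4: c_v = 3*1.381e-23*1.237*3.041/(3.041-1)^2 = 3.741e-23

3.741e-23


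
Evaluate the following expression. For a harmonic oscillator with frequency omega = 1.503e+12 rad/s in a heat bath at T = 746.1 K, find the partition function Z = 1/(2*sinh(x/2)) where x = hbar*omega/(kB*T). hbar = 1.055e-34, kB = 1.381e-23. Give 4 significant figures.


Step 1: Compute x = hbar*omega/(kB*T) = 1.055e-34*1.503e+12/(1.381e-23*746.1) = 0.01539
Step 2: x/2 = 0.007695
Step 3: sinh(x/2) = 0.007695
Step 4: Z = 1/(2*0.007695) = 64.98

64.98


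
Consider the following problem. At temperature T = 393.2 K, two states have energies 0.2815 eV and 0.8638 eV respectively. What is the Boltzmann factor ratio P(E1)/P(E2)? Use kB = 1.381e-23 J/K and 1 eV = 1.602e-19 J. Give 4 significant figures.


Step 1: Compute energy difference dE = E1 - E2 = 0.2815 - 0.8638 = -0.5823 eV
Step 2: Convert to Joules: dE_J = -0.5823 * 1.602e-19 = -9.328e-20 J
Step 3: Compute exponent = -dE_J / (kB * T) = -(-9.328e-20) / (1.381e-23 * 393.2) = 17.18
Step 4: P(E1)/P(E2) = exp(17.18) = 2.889e+07

2.889e+07


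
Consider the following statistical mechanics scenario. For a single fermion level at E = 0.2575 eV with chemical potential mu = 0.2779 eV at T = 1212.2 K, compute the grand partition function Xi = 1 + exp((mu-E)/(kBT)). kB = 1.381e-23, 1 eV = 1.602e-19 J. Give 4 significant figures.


Step 1: (mu - E) = 0.2779 - 0.2575 = 0.0204 eV
Step 2: x = (mu-E)*eV/(kB*T) = 0.0204*1.602e-19/(1.381e-23*1212.2) = 0.1952
Step 3: exp(x) = 1.216
Step 4: Xi = 1 + 1.216 = 2.216

2.216


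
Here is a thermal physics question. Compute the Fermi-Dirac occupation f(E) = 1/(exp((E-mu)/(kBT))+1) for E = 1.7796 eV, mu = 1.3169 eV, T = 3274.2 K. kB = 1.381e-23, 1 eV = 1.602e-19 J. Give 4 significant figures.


Step 1: (E - mu) = 1.7796 - 1.3169 = 0.4627 eV
Step 2: Convert: (E-mu)*eV = 7.412e-20 J
Step 3: x = (E-mu)*eV/(kB*T) = 1.639
Step 4: f = 1/(exp(1.639)+1) = 0.1626

0.1626


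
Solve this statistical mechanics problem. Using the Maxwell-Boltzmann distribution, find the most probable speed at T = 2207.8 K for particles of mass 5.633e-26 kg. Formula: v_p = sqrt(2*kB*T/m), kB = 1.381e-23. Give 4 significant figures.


Step 1: Numerator = 2*kB*T = 2*1.381e-23*2207.8 = 6.098e-20
Step 2: Ratio = 6.098e-20 / 5.633e-26 = 1.083e+06
Step 3: v_p = sqrt(1.083e+06) = 1040 m/s

1040


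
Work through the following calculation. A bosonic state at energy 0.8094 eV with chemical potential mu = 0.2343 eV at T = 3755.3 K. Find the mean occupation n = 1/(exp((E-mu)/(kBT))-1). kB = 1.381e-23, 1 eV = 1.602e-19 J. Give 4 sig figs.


Step 1: (E - mu) = 0.5751 eV
Step 2: x = (E-mu)*eV/(kB*T) = 0.5751*1.602e-19/(1.381e-23*3755.3) = 1.777
Step 3: exp(x) = 5.909
Step 4: n = 1/(exp(x)-1) = 0.2037

0.2037


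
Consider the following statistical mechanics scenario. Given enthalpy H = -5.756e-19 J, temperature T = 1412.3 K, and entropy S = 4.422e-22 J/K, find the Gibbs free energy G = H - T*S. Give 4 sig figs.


Step 1: T*S = 1412.3 * 4.422e-22 = 6.245e-19 J
Step 2: G = H - T*S = -5.756e-19 - 6.245e-19
Step 3: G = -1.2e-18 J

-1.2e-18


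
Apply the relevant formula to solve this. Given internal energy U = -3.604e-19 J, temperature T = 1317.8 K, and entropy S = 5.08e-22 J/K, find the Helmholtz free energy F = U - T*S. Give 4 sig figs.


Step 1: T*S = 1317.8 * 5.08e-22 = 6.694e-19 J
Step 2: F = U - T*S = -3.604e-19 - 6.694e-19
Step 3: F = -1.03e-18 J

-1.03e-18


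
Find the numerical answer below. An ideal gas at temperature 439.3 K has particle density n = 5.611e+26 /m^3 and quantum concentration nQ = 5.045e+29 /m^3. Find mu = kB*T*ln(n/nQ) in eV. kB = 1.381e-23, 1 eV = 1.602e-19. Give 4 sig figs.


Step 1: n/nQ = 5.611e+26/5.045e+29 = 0.001112
Step 2: ln(n/nQ) = -6.801
Step 3: mu = kB*T*ln(n/nQ) = 6.067e-21*-6.801 = -4.126e-20 J
Step 4: Convert to eV: -4.126e-20/1.602e-19 = -0.2576 eV

-0.2576


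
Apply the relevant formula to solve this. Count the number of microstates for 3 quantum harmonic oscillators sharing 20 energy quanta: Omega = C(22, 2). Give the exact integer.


Step 1: Use binomial coefficient C(22, 2)
Step 2: Numerator = 22! / 20!
Step 3: Denominator = 2!
Step 4: Omega = 231

231


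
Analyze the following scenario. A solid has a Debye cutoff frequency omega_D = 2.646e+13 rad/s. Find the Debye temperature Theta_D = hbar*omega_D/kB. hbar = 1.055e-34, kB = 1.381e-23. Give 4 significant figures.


Step 1: hbar*omega_D = 1.055e-34 * 2.646e+13 = 2.792e-21 J
Step 2: Theta_D = 2.792e-21 / 1.381e-23
Step 3: Theta_D = 202.1 K

202.1


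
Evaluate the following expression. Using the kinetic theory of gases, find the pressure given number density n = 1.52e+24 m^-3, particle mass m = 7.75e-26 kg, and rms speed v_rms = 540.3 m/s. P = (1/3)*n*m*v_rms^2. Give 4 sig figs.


Step 1: v_rms^2 = 540.3^2 = 2.919e+05
Step 2: n*m = 1.52e+24*7.75e-26 = 0.1178
Step 3: P = (1/3)*0.1178*2.919e+05 = 1.146e+04 Pa

1.146e+04


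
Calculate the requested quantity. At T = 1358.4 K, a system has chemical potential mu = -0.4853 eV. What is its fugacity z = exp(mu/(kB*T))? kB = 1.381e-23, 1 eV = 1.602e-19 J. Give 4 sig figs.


Step 1: Convert mu to Joules: -0.4853*1.602e-19 = -7.775e-20 J
Step 2: kB*T = 1.381e-23*1358.4 = 1.876e-20 J
Step 3: mu/(kB*T) = -4.144
Step 4: z = exp(-4.144) = 0.01585

0.01585


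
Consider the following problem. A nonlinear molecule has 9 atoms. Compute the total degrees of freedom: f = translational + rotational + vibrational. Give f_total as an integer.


Step 1: Translational DOF = 3
Step 2: Rotational DOF (nonlinear) = 3
Step 3: Vibrational DOF = 3*9 - 6 = 21
Step 4: Total = 3 + 3 + 21 = 27

27


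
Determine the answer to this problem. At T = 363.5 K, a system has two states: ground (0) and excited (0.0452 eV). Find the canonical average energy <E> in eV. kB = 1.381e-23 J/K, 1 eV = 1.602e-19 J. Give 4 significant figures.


Step 1: beta*E = 0.0452*1.602e-19/(1.381e-23*363.5) = 1.442
Step 2: exp(-beta*E) = 0.2363
Step 3: <E> = 0.0452*0.2363/(1+0.2363) = 0.008641 eV

0.008641


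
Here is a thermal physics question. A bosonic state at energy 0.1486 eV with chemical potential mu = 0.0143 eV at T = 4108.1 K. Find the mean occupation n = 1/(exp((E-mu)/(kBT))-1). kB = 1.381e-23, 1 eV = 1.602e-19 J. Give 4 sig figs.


Step 1: (E - mu) = 0.1343 eV
Step 2: x = (E-mu)*eV/(kB*T) = 0.1343*1.602e-19/(1.381e-23*4108.1) = 0.3792
Step 3: exp(x) = 1.461
Step 4: n = 1/(exp(x)-1) = 2.168

2.168


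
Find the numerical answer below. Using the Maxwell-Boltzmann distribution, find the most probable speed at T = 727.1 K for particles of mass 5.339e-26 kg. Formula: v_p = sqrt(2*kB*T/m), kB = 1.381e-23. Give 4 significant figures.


Step 1: Numerator = 2*kB*T = 2*1.381e-23*727.1 = 2.008e-20
Step 2: Ratio = 2.008e-20 / 5.339e-26 = 3.761e+05
Step 3: v_p = sqrt(3.761e+05) = 613.3 m/s

613.3


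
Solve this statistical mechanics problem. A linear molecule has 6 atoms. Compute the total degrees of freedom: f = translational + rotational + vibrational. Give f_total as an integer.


Step 1: Translational DOF = 3
Step 2: Rotational DOF (linear) = 2
Step 3: Vibrational DOF = 3*6 - 5 = 13
Step 4: Total = 3 + 2 + 13 = 18

18


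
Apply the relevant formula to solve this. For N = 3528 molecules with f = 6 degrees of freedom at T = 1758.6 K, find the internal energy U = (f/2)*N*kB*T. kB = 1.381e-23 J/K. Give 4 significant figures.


Step 1: f/2 = 6/2 = 3.0
Step 2: N*kB*T = 3528*1.381e-23*1758.6 = 8.568e-17
Step 3: U = 3.0 * 8.568e-17 = 2.57e-16 J

2.57e-16


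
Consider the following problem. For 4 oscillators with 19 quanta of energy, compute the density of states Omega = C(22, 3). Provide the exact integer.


Step 1: Use binomial coefficient C(22, 3)
Step 2: Numerator = 22! / 19!
Step 3: Denominator = 3!
Step 4: Omega = 1540

1540


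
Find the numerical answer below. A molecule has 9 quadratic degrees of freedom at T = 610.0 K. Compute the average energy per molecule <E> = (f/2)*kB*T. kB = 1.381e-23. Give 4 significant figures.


Step 1: f/2 = 9/2 = 4.5
Step 2: kB*T = 1.381e-23 * 610.0 = 8.424e-21
Step 3: <E> = 4.5 * 8.424e-21 = 3.791e-20 J

3.791e-20


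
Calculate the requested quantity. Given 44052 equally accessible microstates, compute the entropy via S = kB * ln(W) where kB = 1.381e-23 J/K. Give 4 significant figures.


Step 1: ln(W) = ln(44052) = 10.69
Step 2: S = kB * ln(W) = 1.381e-23 * 10.69
Step 3: S = 1.477e-22 J/K

1.477e-22


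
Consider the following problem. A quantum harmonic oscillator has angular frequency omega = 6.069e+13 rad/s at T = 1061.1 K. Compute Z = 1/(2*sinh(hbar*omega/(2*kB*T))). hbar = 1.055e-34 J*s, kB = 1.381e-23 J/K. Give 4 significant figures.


Step 1: Compute x = hbar*omega/(kB*T) = 1.055e-34*6.069e+13/(1.381e-23*1061.1) = 0.4369
Step 2: x/2 = 0.2185
Step 3: sinh(x/2) = 0.2202
Step 4: Z = 1/(2*0.2202) = 2.271

2.271
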